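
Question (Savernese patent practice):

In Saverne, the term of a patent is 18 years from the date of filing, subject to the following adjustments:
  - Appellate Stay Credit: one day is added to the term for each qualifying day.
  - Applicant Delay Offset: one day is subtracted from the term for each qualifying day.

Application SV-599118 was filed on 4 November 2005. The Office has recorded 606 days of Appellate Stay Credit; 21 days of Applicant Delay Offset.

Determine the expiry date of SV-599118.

2025-06-11

Base term: filing date + 18 years → 4 November 2023.
Appellate Stay Credit: +606 days → 2 July 2025.
Applicant Delay Offset: −21 days → 11 June 2025.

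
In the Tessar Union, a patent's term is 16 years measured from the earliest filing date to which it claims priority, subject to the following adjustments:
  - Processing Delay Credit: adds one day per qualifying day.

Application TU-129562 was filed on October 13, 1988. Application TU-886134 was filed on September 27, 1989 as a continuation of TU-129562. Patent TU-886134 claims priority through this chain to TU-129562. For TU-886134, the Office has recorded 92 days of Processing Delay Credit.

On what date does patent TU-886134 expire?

Earliest priority filing: 13 October 1988.
Base term: 13 October 1988 + 16 years → 13 October 2004.
Processing Delay Credit: +92 days → 13 January 2005.

January 13, 2005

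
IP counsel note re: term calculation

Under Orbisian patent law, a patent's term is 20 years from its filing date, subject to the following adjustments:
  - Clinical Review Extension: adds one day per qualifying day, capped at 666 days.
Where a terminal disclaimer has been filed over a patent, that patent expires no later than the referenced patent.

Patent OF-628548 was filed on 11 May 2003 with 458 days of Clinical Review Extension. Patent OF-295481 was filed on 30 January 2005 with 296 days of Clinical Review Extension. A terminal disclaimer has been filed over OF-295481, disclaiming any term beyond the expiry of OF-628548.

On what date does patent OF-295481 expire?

Natural term of OF-295481:
  Base: filing + 20 years → 30 January 2025.
  Clinical Review Extension: 296 days (within the 666-day cap) → +296 days → 22 November 2025.
Expiry of referenced patent OF-628548:
  Base: filing + 20 years → 11 May 2023.
  Clinical Review Extension: 458 days (within the 666-day cap) → +458 days → 11 August 2024.
Terminal disclaimer: OF-295481 expires on the earlier of 22 November 2025 and 11 August 2024.

2024-08-11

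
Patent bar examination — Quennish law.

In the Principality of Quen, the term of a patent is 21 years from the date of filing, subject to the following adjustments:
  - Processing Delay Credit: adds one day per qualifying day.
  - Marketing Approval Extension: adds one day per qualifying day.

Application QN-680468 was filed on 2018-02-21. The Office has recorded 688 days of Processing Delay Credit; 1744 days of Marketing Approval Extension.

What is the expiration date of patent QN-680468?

October 19, 2045

Base term: filing date + 21 years → 21 February 2039.
Processing Delay Credit: +688 days → 9 January 2041.
Marketing Approval Extension: +1744 days → 19 October 2045.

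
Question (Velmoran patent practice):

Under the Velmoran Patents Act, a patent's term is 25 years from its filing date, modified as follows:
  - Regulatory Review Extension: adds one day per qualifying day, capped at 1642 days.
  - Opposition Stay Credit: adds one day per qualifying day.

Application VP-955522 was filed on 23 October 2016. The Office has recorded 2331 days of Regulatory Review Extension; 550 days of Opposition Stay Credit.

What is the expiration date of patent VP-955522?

October 24, 2047

Base term: filing date + 25 years → 23 October 2041.
Regulatory Review Extension: 2331 days claimed exceeds the 1642-day cap, so +1642 days → 22 April 2046.
Opposition Stay Credit: +550 days → 24 October 2047.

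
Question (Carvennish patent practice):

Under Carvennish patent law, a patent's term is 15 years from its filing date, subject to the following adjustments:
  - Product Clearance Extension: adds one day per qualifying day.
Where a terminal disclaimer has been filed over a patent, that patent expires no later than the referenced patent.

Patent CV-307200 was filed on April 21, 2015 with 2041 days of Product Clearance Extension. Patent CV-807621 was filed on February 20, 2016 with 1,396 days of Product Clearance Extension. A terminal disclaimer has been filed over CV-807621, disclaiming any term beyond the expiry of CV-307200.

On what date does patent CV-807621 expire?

December 17, 2034

Natural term of CV-807621:
  Base: filing + 15 years → 20 February 2031.
  Product Clearance Extension: +1396 days → 17 December 2034.
Expiry of referenced patent CV-307200:
  Base: filing + 15 years → 21 April 2030.
  Product Clearance Extension: +2041 days → 22 November 2035.
Terminal disclaimer: CV-807621 expires on the earlier of 17 December 2034 and 22 November 2035.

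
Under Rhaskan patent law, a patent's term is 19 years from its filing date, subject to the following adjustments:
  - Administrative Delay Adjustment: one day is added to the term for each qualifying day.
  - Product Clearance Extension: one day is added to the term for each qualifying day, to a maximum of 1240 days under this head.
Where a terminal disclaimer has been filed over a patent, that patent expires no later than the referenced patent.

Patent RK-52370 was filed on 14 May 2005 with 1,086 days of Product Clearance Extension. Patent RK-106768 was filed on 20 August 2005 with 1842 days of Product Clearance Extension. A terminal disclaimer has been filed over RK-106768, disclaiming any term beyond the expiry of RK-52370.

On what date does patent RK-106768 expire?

May 5, 2027

Natural term of RK-106768:
  Base: filing + 19 years → 20 August 2024.
  Product Clearance Extension: 1842 days claimed exceeds the 1240-day cap, so +1240 days → 12 January 2028.
Expiry of referenced patent RK-52370:
  Base: filing + 19 years → 14 May 2024.
  Product Clearance Extension: 1086 days (within the 1240-day cap) → +1086 days → 5 May 2027.
Terminal disclaimer: RK-106768 expires on the earlier of 12 January 2028 and 5 May 2027.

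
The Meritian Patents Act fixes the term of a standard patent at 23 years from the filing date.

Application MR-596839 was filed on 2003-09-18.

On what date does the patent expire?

Filing date + 23 years → 18 September 2026.

September 18, 2026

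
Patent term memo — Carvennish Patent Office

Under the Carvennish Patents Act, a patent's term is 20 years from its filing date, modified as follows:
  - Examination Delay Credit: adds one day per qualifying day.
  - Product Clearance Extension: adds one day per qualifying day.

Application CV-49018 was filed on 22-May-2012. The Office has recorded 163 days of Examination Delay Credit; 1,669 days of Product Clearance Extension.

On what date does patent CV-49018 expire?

2037-05-28

Base term: filing date + 20 years → 22 May 2032.
Examination Delay Credit: +163 days → 1 November 2032.
Product Clearance Extension: +1669 days → 28 May 2037.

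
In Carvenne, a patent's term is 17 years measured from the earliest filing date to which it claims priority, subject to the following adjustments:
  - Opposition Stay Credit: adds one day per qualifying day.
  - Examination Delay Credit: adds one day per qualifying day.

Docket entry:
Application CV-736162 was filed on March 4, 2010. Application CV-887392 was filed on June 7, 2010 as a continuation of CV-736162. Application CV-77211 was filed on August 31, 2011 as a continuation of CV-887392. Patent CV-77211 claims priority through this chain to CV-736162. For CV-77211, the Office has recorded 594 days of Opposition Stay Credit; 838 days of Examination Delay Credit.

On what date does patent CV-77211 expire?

2031-02-03

Earliest priority filing: 4 March 2010.
Base term: 4 March 2010 + 17 years → 4 March 2027.
Opposition Stay Credit: +594 days → 18 October 2028.
Examination Delay Credit: +838 days → 3 February 2031.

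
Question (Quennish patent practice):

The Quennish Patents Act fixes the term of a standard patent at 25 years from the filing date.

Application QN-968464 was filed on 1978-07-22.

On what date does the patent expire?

2003-07-22

Filing date + 25 years → 22 July 2003.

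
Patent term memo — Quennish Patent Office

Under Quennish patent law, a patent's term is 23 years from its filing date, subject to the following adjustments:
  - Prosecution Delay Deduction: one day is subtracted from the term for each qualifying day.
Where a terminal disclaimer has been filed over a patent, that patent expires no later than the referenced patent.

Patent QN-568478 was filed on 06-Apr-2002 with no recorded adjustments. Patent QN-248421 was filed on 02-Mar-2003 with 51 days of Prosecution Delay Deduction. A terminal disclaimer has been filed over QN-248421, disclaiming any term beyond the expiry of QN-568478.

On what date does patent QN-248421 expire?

Natural term of QN-248421:
  Base: filing + 23 years → 2 March 2026.
  Prosecution Delay Deduction: −51 days → 10 January 2026.
Expiry of referenced patent QN-568478:
  Base: filing + 23 years → 6 April 2025.
Terminal disclaimer: QN-248421 expires on the earlier of 10 January 2026 and 6 April 2025.

April 6, 2025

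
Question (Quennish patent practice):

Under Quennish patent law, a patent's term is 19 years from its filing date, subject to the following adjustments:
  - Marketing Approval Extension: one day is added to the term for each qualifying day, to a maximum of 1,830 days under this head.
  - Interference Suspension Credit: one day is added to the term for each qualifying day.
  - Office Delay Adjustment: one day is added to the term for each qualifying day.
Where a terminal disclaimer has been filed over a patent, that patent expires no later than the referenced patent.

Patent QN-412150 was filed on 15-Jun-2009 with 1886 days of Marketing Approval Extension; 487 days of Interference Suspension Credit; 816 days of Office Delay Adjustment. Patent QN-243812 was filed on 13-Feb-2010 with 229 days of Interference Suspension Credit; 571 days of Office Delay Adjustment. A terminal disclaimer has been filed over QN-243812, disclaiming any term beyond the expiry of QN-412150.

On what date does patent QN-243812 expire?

2031-04-24

Natural term of QN-243812:
  Base: filing + 19 years → 13 February 2029.
  Interference Suspension Credit: +229 days → 30 September 2029.
  Office Delay Adjustment: +571 days → 24 April 2031.
Expiry of referenced patent QN-412150:
  Base: filing + 19 years → 15 June 2028.
  Marketing Approval Extension: 1886 days claimed exceeds the 1830-day cap, so +1830 days → 19 June 2033.
  Interference Suspension Credit: +487 days → 19 October 2034.
  Office Delay Adjustment: +816 days → 12 January 2037.
Terminal disclaimer: QN-243812 expires on the earlier of 24 April 2031 and 12 January 2037.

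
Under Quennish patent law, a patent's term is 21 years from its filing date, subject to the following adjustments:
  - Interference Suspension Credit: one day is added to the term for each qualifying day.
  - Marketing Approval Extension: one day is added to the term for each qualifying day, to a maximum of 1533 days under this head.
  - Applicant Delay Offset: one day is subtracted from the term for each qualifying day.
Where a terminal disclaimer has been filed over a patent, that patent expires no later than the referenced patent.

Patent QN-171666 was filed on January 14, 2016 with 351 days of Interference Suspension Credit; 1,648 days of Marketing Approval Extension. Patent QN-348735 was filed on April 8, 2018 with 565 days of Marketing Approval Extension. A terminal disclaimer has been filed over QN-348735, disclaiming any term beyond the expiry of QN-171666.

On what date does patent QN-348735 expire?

Natural term of QN-348735:
  Base: filing + 21 years → 8 April 2039.
  Marketing Approval Extension: 565 days (within the 1533-day cap) → +565 days → 24 October 2040.
Expiry of referenced patent QN-171666:
  Base: filing + 21 years → 14 January 2037.
  Interference Suspension Credit: +351 days → 31 December 2037.
  Marketing Approval Extension: 1648 days claimed exceeds the 1533-day cap, so +1533 days → 13 March 2042.
Terminal disclaimer: QN-348735 expires on the earlier of 24 October 2040 and 13 March 2042.

October 24, 2040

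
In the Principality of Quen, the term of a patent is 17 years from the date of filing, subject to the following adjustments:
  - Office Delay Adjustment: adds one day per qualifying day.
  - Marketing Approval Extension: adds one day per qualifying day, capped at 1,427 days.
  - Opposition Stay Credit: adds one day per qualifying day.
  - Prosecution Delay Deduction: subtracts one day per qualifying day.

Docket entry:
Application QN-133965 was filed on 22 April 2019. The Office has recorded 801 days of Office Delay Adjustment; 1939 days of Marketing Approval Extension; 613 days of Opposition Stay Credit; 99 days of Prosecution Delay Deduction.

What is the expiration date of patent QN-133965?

Base term: filing date + 17 years → 22 April 2036.
Office Delay Adjustment: +801 days → 2 July 2038.
Marketing Approval Extension: 1939 days claimed exceeds the 1427-day cap, so +1427 days → 29 May 2042.
Opposition Stay Credit: +613 days → 1 February 2044.
Prosecution Delay Deduction: −99 days → 25 October 2043.

2043-10-25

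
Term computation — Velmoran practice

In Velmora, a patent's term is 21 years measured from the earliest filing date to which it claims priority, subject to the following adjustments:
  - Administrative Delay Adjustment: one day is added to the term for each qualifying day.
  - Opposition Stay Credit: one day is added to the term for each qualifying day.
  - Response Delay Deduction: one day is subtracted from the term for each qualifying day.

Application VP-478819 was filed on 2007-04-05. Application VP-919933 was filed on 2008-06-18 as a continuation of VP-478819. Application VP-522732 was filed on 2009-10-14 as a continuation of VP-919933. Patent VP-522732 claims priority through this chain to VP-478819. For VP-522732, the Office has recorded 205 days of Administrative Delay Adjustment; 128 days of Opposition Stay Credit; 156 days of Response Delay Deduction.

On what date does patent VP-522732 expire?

Earliest priority filing: 5 April 2007.
Base term: 5 April 2007 + 21 years → 5 April 2028.
Administrative Delay Adjustment: +205 days → 27 October 2028.
Opposition Stay Credit: +128 days → 4 March 2029.
Response Delay Deduction: −156 days → 29 September 2028.

2028-09-29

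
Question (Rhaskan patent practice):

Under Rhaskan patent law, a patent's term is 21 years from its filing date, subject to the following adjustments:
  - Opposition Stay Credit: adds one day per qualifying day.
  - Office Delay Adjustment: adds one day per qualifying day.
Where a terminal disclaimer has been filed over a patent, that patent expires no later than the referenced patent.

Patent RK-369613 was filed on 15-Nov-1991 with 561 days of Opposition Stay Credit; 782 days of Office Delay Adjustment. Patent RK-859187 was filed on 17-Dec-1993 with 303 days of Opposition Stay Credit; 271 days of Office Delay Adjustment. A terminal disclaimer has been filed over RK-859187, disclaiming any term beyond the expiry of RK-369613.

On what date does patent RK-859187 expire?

July 13, 2016

Natural term of RK-859187:
  Base: filing + 21 years → 17 December 2014.
  Opposition Stay Credit: +303 days → 16 October 2015.
  Office Delay Adjustment: +271 days → 13 July 2016.
Expiry of referenced patent RK-369613:
  Base: filing + 21 years → 15 November 2012.
  Opposition Stay Credit: +561 days → 30 May 2014.
  Office Delay Adjustment: +782 days → 20 July 2016.
Terminal disclaimer: RK-859187 expires on the earlier of 13 July 2016 and 20 July 2016.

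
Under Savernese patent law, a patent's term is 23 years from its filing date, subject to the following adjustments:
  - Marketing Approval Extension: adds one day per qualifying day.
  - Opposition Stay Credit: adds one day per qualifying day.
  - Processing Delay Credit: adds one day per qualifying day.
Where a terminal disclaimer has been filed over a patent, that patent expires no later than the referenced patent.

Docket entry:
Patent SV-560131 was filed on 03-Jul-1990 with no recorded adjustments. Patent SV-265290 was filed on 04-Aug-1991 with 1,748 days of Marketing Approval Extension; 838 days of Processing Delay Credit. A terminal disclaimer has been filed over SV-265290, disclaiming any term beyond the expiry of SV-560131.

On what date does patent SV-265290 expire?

2013-07-03

Natural term of SV-265290:
  Base: filing + 23 years → 4 August 2014.
  Marketing Approval Extension: +1748 days → 18 May 2019.
  Processing Delay Credit: +838 days → 2 September 2021.
Expiry of referenced patent SV-560131:
  Base: filing + 23 years → 3 July 2013.
Terminal disclaimer: SV-265290 expires on the earlier of 2 September 2021 and 3 July 2013.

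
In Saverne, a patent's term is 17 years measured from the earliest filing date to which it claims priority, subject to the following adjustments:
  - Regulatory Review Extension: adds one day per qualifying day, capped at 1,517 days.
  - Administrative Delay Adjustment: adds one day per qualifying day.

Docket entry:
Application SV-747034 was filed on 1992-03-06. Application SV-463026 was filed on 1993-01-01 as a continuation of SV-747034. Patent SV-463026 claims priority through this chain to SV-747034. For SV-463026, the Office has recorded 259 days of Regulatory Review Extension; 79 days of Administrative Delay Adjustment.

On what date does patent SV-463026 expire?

2010-02-07

Earliest priority filing: 6 March 1992.
Base term: 6 March 1992 + 17 years → 6 March 2009.
Regulatory Review Extension: 259 days (within the 1517-day cap) → +259 days → 20 November 2009.
Administrative Delay Adjustment: +79 days → 7 February 2010.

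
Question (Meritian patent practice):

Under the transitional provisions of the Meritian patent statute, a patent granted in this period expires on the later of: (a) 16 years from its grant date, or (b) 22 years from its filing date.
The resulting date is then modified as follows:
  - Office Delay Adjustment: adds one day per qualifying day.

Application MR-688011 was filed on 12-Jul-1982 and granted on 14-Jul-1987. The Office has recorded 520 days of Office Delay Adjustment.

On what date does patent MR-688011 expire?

2005-12-14

(a) grant + 16 years → 14 July 2003.
(b) filing + 22 years → 12 July 2004.
Later of the two: 12 July 2004.
Office Delay Adjustment: +520 days → 14 December 2005.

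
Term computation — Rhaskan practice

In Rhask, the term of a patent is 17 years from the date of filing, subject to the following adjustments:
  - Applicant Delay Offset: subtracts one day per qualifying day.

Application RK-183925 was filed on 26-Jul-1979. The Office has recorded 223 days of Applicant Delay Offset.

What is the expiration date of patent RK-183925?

Base term: filing date + 17 years → 26 July 1996.
Applicant Delay Offset: −223 days → 16 December 1995.

1995-12-16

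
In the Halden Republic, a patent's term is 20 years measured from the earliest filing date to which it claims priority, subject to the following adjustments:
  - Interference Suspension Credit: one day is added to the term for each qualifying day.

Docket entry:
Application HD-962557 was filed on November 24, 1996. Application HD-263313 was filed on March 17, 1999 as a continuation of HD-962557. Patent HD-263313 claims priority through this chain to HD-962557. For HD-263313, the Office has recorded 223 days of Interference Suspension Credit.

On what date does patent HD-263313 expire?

Earliest priority filing: 24 November 1996.
Base term: 24 November 1996 + 20 years → 24 November 2016.
Interference Suspension Credit: +223 days → 5 July 2017.

2017-07-05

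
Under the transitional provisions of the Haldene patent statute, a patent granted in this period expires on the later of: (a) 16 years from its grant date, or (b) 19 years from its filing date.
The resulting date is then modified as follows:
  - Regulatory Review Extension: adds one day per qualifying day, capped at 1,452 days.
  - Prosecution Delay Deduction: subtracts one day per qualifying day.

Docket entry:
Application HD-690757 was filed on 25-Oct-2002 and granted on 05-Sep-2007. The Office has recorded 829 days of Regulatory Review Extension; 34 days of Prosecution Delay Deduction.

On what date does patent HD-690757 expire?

2025-11-08

(a) grant + 16 years → 5 September 2023.
(b) filing + 19 years → 25 October 2021.
Later of the two: 5 September 2023.
Regulatory Review Extension: 829 days (within the 1452-day cap) → +829 days → 12 December 2025.
Prosecution Delay Deduction: −34 days → 8 November 2025.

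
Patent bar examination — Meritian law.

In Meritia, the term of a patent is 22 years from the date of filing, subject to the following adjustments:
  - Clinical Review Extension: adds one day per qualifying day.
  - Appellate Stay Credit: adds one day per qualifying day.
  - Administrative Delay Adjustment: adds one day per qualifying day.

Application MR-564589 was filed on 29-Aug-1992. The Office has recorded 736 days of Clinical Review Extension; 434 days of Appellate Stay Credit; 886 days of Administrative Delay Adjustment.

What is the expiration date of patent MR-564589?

Base term: filing date + 22 years → 29 August 2014.
Clinical Review Extension: +736 days → 3 September 2016.
Appellate Stay Credit: +434 days → 11 November 2017.
Administrative Delay Adjustment: +886 days → 15 April 2020.

2020-04-15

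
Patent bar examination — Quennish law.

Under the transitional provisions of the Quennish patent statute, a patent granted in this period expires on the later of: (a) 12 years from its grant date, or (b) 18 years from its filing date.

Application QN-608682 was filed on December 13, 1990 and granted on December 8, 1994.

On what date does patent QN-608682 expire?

2008-12-13

(a) grant + 12 years → 8 December 2006.
(b) filing + 18 years → 13 December 2008.
Later of the two: 13 December 2008.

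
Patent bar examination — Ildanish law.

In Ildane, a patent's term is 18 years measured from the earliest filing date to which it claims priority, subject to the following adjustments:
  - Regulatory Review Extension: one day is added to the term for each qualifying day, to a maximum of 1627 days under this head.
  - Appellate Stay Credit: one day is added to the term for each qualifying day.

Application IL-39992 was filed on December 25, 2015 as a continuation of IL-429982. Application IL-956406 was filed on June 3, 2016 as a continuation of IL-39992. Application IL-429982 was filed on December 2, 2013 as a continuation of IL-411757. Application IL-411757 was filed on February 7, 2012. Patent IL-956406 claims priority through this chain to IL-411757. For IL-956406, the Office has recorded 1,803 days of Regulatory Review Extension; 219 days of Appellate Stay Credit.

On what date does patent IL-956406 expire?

Earliest priority filing: 7 February 2012.
Base term: 7 February 2012 + 18 years → 7 February 2030.
Regulatory Review Extension: 1803 days claimed exceeds the 1627-day cap, so +1627 days → 23 July 2034.
Appellate Stay Credit: +219 days → 27 February 2035.

February 27, 2035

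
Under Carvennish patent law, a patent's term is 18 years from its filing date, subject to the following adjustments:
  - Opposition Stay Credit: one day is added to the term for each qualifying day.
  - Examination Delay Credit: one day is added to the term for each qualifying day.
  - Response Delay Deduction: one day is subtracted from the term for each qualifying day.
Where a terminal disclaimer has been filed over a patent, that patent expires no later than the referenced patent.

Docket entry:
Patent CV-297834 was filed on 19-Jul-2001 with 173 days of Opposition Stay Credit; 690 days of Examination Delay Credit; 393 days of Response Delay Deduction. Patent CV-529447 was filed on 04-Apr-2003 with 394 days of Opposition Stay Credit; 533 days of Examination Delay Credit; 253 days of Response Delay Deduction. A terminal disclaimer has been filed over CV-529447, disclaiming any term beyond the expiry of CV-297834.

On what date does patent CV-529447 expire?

Natural term of CV-529447:
  Base: filing + 18 years → 4 April 2021.
  Opposition Stay Credit: +394 days → 3 May 2022.
  Examination Delay Credit: +533 days → 18 October 2023.
  Response Delay Deduction: −253 days → 7 February 2023.
Expiry of referenced patent CV-297834:
  Base: filing + 18 years → 19 July 2019.
  Opposition Stay Credit: +173 days → 8 January 2020.
  Examination Delay Credit: +690 days → 28 November 2021.
  Response Delay Deduction: −393 days → 31 October 2020.
Terminal disclaimer: CV-529447 expires on the earlier of 7 February 2023 and 31 October 2020.

2020-10-31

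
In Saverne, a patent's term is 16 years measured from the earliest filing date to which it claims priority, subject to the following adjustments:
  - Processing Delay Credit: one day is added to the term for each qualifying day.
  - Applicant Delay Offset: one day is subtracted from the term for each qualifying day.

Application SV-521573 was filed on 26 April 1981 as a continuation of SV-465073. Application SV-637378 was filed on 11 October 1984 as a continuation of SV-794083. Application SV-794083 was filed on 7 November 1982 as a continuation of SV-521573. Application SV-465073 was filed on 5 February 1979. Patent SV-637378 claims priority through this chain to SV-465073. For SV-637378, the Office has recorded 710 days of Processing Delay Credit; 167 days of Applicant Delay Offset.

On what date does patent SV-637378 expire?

1996-08-01

Earliest priority filing: 5 February 1979.
Base term: 5 February 1979 + 16 years → 5 February 1995.
Processing Delay Credit: +710 days → 15 January 1997.
Applicant Delay Offset: −167 days → 1 August 1996.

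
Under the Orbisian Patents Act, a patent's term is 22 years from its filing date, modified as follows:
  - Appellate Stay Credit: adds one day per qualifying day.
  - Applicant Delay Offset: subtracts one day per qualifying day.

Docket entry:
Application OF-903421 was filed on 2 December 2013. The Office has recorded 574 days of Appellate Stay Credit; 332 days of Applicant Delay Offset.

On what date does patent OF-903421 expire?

Base term: filing date + 22 years → 2 December 2035.
Appellate Stay Credit: +574 days → 28 June 2037.
Applicant Delay Offset: −332 days → 31 July 2036.

July 31, 2036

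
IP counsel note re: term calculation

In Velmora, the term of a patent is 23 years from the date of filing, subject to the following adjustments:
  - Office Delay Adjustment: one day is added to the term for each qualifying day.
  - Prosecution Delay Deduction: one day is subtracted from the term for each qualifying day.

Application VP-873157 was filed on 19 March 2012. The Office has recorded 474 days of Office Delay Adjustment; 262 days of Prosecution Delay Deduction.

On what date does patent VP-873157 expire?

Base term: filing date + 23 years → 19 March 2035.
Office Delay Adjustment: +474 days → 5 July 2036.
Prosecution Delay Deduction: −262 days → 17 October 2035.

2035-10-17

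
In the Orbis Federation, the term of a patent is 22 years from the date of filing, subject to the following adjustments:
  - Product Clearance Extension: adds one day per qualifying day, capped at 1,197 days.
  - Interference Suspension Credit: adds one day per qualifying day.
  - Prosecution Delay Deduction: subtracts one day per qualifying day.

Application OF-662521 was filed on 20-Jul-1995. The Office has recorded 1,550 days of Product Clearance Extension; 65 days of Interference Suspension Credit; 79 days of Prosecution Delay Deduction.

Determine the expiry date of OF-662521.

Base term: filing date + 22 years → 20 July 2017.
Product Clearance Extension: 1550 days claimed exceeds the 1197-day cap, so +1197 days → 29 October 2020.
Interference Suspension Credit: +65 days → 2 January 2021.
Prosecution Delay Deduction: −79 days → 15 October 2020.

2020-10-15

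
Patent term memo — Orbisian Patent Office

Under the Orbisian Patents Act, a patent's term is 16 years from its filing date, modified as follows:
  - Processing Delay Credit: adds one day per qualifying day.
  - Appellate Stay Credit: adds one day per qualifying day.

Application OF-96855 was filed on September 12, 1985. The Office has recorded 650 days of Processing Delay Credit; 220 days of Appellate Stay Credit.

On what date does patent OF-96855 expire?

2004-01-30

Base term: filing date + 16 years → 12 September 2001.
Processing Delay Credit: +650 days → 24 June 2003.
Appellate Stay Credit: +220 days → 30 January 2004.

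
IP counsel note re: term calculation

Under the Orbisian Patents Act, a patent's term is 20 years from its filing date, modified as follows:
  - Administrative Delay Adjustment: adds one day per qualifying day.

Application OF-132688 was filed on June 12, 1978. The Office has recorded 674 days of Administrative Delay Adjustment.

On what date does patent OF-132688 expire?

Base term: filing date + 20 years → 12 June 1998.
Administrative Delay Adjustment: +674 days → 16 April 2000.

2000-04-16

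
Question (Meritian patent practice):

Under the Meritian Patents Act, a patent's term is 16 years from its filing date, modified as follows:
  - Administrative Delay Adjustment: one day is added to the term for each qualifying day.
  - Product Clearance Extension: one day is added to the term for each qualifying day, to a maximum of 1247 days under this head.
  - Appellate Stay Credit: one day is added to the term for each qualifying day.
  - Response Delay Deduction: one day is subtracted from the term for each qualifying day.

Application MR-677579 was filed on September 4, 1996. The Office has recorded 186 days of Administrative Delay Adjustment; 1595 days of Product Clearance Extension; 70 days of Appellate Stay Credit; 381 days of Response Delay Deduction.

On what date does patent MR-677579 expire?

Base term: filing date + 16 years → 4 September 2012.
Administrative Delay Adjustment: +186 days → 9 March 2013.
Product Clearance Extension: 1595 days claimed exceeds the 1247-day cap, so +1247 days → 7 August 2016.
Appellate Stay Credit: +70 days → 16 October 2016.
Response Delay Deduction: −381 days → 1 October 2015.

October 1, 2015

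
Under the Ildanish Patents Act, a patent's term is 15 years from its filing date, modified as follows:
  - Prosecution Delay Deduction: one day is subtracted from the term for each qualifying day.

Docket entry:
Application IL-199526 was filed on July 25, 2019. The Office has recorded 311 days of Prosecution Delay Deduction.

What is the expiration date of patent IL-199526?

2033-09-17

Base term: filing date + 15 years → 25 July 2034.
Prosecution Delay Deduction: −311 days → 17 September 2033.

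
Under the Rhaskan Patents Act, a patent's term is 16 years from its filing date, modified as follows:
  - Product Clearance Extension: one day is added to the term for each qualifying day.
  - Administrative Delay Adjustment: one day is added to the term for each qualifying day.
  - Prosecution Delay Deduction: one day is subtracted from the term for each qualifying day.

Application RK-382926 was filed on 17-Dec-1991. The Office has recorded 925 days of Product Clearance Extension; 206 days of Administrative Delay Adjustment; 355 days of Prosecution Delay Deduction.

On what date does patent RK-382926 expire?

Base term: filing date + 16 years → 17 December 2007.
Product Clearance Extension: +925 days → 29 June 2010.
Administrative Delay Adjustment: +206 days → 21 January 2011.
Prosecution Delay Deduction: −355 days → 31 January 2010.

January 31, 2010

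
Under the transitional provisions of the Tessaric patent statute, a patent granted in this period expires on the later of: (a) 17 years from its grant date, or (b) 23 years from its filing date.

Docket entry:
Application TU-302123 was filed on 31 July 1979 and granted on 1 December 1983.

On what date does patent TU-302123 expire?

(a) grant + 17 years → 1 December 2000.
(b) filing + 23 years → 31 July 2002.
Later of the two: 31 July 2002.

July 31, 2002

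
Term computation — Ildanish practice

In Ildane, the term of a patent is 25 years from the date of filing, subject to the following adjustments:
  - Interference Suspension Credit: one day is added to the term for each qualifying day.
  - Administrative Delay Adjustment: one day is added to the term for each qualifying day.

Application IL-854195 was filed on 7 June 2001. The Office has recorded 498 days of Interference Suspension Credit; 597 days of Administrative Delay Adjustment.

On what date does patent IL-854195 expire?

Base term: filing date + 25 years → 7 June 2026.
Interference Suspension Credit: +498 days → 18 October 2027.
Administrative Delay Adjustment: +597 days → 6 June 2029.

June 6, 2029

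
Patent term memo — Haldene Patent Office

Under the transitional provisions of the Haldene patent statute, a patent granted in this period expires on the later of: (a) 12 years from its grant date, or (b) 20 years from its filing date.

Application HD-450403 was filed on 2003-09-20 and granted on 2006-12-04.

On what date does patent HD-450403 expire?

2023-09-20

(a) grant + 12 years → 4 December 2018.
(b) filing + 20 years → 20 September 2023.
Later of the two: 20 September 2023.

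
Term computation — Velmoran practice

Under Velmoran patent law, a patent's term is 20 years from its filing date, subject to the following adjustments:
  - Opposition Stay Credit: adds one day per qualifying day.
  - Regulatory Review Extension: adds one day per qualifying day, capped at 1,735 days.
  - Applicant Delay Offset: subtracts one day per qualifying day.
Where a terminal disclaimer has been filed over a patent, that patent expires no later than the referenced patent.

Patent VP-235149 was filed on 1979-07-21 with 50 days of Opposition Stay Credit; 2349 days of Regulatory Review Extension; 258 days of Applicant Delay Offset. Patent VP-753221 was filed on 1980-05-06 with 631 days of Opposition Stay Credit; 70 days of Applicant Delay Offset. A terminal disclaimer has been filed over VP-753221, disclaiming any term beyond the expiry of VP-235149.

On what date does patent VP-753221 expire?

November 18, 2001

Natural term of VP-753221:
  Base: filing + 20 years → 6 May 2000.
  Opposition Stay Credit: +631 days → 27 January 2002.
  Applicant Delay Offset: −70 days → 18 November 2001.
Expiry of referenced patent VP-235149:
  Base: filing + 20 years → 21 July 1999.
  Opposition Stay Credit: +50 days → 9 September 1999.
  Regulatory Review Extension: 2349 days claimed exceeds the 1735-day cap, so +1735 days → 9 June 2004.
  Applicant Delay Offset: −258 days → 25 September 2003.
Terminal disclaimer: VP-753221 expires on the earlier of 18 November 2001 and 25 September 2003.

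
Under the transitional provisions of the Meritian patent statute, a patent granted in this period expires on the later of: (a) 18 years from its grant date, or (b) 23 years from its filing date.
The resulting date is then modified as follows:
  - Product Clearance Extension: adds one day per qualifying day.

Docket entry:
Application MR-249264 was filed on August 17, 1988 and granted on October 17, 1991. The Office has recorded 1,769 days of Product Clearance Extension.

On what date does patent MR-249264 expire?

(a) grant + 18 years → 17 October 2009.
(b) filing + 23 years → 17 August 2011.
Later of the two: 17 August 2011.
Product Clearance Extension: +1769 days → 20 June 2016.

2016-06-20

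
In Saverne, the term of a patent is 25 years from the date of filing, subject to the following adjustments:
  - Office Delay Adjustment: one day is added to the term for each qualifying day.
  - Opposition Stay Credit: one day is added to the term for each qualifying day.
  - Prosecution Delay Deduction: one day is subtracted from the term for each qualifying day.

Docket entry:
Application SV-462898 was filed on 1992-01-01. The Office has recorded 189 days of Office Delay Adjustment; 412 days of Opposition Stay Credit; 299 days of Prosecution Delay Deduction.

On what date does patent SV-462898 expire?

Base term: filing date + 25 years → 1 January 2017.
Office Delay Adjustment: +189 days → 9 July 2017.
Opposition Stay Credit: +412 days → 25 August 2018.
Prosecution Delay Deduction: −299 days → 30 October 2017.

2017-10-30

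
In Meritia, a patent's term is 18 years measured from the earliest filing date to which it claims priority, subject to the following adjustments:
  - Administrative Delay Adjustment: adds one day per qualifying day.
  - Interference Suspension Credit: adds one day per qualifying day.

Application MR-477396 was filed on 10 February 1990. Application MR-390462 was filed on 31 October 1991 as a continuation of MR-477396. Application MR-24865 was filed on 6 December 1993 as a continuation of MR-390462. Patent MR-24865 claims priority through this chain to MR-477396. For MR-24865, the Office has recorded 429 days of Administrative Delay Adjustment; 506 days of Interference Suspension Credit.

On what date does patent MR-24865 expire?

Earliest priority filing: 10 February 1990.
Base term: 10 February 1990 + 18 years → 10 February 2008.
Administrative Delay Adjustment: +429 days → 14 April 2009.
Interference Suspension Credit: +506 days → 2 September 2010.

September 2, 2010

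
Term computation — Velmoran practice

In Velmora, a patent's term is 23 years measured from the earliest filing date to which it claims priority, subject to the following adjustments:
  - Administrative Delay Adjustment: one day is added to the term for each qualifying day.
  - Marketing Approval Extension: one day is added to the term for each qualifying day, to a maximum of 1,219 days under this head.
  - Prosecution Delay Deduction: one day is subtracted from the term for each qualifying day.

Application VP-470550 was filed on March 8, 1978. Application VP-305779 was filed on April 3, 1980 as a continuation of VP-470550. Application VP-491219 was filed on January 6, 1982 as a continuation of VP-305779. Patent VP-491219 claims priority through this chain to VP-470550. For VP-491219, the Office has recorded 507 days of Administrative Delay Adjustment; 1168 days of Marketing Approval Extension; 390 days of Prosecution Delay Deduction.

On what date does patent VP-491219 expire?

September 13, 2004

Earliest priority filing: 8 March 1978.
Base term: 8 March 1978 + 23 years → 8 March 2001.
Administrative Delay Adjustment: +507 days → 28 July 2002.
Marketing Approval Extension: 1168 days (within the 1219-day cap) → +1168 days → 8 October 2005.
Prosecution Delay Deduction: −390 days → 13 September 2004.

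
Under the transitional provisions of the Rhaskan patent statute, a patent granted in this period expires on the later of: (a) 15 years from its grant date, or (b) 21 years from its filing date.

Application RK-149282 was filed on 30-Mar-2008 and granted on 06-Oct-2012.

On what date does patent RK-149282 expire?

(a) grant + 15 years → 6 October 2027.
(b) filing + 21 years → 30 March 2029.
Later of the two: 30 March 2029.

March 30, 2029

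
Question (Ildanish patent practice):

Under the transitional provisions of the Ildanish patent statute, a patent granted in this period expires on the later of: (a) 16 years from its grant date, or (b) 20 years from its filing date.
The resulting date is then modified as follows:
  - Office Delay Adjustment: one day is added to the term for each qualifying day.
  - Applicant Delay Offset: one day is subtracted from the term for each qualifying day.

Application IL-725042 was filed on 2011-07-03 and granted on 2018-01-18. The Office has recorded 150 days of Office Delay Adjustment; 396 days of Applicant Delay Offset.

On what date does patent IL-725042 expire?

(a) grant + 16 years → 18 January 2034.
(b) filing + 20 years → 3 July 2031.
Later of the two: 18 January 2034.
Office Delay Adjustment: +150 days → 17 June 2034.
Applicant Delay Offset: −396 days → 17 May 2033.

May 17, 2033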